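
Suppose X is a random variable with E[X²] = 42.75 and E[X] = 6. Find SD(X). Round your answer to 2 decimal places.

Var(X) = 42.75 − (6)² = 6.75
SD(X) = √6.75 ≈ 2.60

2.60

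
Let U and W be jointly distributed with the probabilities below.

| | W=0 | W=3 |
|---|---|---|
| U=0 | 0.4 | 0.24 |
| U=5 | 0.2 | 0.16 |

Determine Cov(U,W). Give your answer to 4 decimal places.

E[U] = 1.8,  E[W] = 1.2
E[UW] = 2.4
Cov(U,W) = E[UW] − E[U]E[W] = 2.4 − (1.8)(1.2) = 0.24

0.2400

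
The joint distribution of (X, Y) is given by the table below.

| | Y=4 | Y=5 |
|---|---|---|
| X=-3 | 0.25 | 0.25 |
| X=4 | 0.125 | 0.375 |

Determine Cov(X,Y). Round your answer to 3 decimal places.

0.438

E[X] = 0.5,  E[Y] = 4.625
E[XY] = 2.75
Cov(X,Y) = E[XY] − E[X]E[Y] = 2.75 − (0.5)(4.625) = 0.4375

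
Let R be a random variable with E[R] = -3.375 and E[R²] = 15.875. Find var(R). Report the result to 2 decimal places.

var(R) = 15.875 − (-3.375)² = 4.484375

4.48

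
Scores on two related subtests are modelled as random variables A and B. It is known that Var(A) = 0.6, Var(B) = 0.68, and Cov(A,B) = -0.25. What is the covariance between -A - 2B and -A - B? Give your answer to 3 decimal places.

Cov(-A - 2B, -A - B) = (-1)(-1)Var(A) + (-2)(-1)Var(B) + [(-1)(-1) + (-2)(-1)]Cov(A,B)
= 1·0.6 + 2·0.68 + 3·-0.25 = 1.21

1.210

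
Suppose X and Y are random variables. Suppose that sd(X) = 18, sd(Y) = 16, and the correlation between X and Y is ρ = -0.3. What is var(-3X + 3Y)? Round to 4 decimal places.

6775.2000

var(X) = (18)² = 324;  var(Y) = (16)² = 256
Cov(X,Y) = ρ·sd(X)·sd(Y) = -0.3·18·16 = -86.4
var(-3X + 3Y) = (-3)²·var(X) + (3)²·var(Y) + 2·(-3)·(3)·Cov(X,Y)
= 9·324 + 9·256 + -18·-86.4 = 6775.2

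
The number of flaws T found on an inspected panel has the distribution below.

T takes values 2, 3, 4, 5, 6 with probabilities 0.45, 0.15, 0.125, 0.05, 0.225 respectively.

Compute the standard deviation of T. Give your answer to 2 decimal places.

1.61

E[T] = (2)(0.45) + (3)(0.15) + (4)(0.125) + (5)(0.05) + (6)(0.225) = 3.45
E[T²] = (2)²(0.45) + (3)²(0.15) + (4)²(0.125) + (5)²(0.05) + (6)²(0.225) = 14.5
Var(T) = E[T²] − (E[T])² = 14.5 − (3.45)² = 2.5975
SD(T) = √2.5975 ≈ 1.61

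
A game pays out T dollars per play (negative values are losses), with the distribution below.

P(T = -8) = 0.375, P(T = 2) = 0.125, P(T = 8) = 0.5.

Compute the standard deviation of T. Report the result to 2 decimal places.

E[T] = (-8)(0.375) + (2)(0.125) + (8)(0.5) = 1.25
E[T²] = (-8)²(0.375) + (2)²(0.125) + (8)²(0.5) = 56.5
Var(T) = E[T²] − (E[T])² = 56.5 − (1.25)² = 54.9375
SD(T) = √54.9375 ≈ 7.41

7.41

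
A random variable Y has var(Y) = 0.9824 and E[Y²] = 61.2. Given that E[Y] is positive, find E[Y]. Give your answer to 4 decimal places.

7.7600

(E[Y])² = E[Y²] − var(Y) = 61.2 − 0.9824 = 60.2176
E[Y] = √60.2176 = 7.76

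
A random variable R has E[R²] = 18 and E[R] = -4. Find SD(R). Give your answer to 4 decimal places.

1.4142

V(R) = 18 − (-4)² = 2
SD(R) = √2 ≈ 1.4142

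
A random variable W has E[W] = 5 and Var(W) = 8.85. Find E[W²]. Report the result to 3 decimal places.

E[W²] = Var(W) + (E[W])² = 8.85 + (5)² = 33.85

33.850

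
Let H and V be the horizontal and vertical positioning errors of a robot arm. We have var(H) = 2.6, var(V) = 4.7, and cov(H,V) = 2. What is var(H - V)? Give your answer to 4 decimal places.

3.3000

var(H - V) = (1)²·var(H) + (-1)²·var(V) + 2·(1)·(-1)·cov(H,V)
= 1·2.6 + 1·4.7 + -2·2 = 3.3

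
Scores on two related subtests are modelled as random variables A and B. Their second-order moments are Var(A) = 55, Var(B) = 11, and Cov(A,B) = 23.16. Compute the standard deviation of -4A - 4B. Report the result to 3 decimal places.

Var(-4A - 4B) = (-4)²·Var(A) + (-4)²·Var(B) + 2·(-4)·(-4)·Cov(A,B)
= 16·55 + 16·11 + 32·23.16 = 1797.12
SD(-4A - 4B) = √1797.12 ≈ 42.392

42.392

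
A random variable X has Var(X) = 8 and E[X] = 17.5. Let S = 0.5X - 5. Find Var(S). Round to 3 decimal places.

Var(0.5X - 5) = (0.5)²·Var(X) = 0.25·8 = 2

2.000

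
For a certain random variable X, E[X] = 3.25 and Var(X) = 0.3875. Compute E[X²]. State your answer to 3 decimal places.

10.950

E[X²] = Var(X) + (E[X])² = 0.3875 + (3.25)² = 10.95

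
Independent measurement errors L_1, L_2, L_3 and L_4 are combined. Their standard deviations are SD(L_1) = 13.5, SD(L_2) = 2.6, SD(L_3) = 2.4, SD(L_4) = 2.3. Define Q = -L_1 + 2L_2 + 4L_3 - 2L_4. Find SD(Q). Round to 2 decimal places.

Var(L_1) = 182.25, Var(L_2) = 6.76, Var(L_3) = 5.76, Var(L_4) = 5.29
By independence, Var(Q) = (-1)²Var(L_1) + (2)²Var(L_2) + (4)²Var(L_3) + (-2)²Var(L_4)
= (-1)²·182.25 + (2)²·6.76 + (4)²·5.76 + (-2)²·5.29 = 322.61
SD(Q) = √322.61 ≈ 17.96

17.96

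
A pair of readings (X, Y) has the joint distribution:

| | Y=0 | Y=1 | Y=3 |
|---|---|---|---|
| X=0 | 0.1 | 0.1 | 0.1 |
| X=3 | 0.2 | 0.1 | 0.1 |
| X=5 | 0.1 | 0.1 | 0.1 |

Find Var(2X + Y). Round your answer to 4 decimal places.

16.6400

E[X] = 2.7,  E[Y] = 1.2,  E[XY] = 3.2
Var(X) = 11.1 − (2.7)² = 3.81;  Var(Y) = 3 − (1.2)² = 1.56
cov(X,Y) = 3.2 − (2.7)(1.2) = -0.04
Var(2X + Y) = (2)²·3.81 + (1)²·1.56 + 2·(2)·(1)·-0.04 = 16.64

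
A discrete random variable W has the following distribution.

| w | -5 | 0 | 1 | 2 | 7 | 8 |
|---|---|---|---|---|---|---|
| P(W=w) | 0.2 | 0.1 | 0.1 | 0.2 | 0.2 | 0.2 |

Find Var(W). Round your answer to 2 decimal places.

E[W] = (-5)(0.2) + (0)(0.1) + (1)(0.1) + (2)(0.2) + (7)(0.2) + (8)(0.2) = 2.5
E[W²] = (-5)²(0.2) + (0)²(0.1) + (1)²(0.1) + (2)²(0.2) + (7)²(0.2) + (8)²(0.2) = 28.5
Var(W) = E[W²] − (E[W])² = 28.5 − (2.5)² = 22.25

22.25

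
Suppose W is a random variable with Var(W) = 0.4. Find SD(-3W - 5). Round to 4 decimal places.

1.8974

Var(-3W - 5) = (-3)²·0.4 = 3.6
SD(-3W - 5) = √3.6 ≈ 1.8974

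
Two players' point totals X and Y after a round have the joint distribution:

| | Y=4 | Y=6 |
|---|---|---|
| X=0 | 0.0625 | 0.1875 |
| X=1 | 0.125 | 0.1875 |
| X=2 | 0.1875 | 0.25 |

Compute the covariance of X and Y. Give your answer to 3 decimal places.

-0.109

E[X] = 1.1875,  E[Y] = 5.25
E[XY] = 6.125
Cov(X,Y) = E[XY] − E[X]E[Y] = 6.125 − (1.1875)(5.25) = -0.109375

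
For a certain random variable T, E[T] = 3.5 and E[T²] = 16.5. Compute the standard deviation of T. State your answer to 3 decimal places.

V(T) = 16.5 − (3.5)² = 4.25
SD(T) = √4.25 ≈ 2.062

2.062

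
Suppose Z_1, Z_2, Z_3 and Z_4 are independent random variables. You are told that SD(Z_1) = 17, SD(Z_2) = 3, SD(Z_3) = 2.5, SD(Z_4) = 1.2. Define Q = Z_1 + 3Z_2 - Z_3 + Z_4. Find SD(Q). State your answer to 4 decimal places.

19.4342

var(Z_1) = 289, var(Z_2) = 9, var(Z_3) = 6.25, var(Z_4) = 1.44
By independence, var(Q) = (1)²var(Z_1) + (3)²var(Z_2) + (-1)²var(Z_3) + (1)²var(Z_4)
= (1)²·289 + (3)²·9 + (-1)²·6.25 + (1)²·1.44 = 377.69
SD(Q) = √377.69 ≈ 19.4342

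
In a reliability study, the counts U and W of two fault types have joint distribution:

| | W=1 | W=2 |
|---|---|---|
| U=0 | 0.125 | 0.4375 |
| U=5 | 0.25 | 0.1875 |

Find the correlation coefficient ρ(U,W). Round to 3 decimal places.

E[U] = 2.1875,  E[W] = 1.625
E[UW] = 3.125
cov(U,W) = E[UW] − E[U]E[W] = 3.125 − (2.1875)(1.625) = -0.4296875
V(U) = 6.15234375,  V(W) = 0.234375
ρ = -0.4296875 / √(6.15234375·0.234375) ≈ -0.358

-0.358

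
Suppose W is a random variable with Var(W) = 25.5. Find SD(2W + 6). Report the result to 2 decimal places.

10.10

Var(2W + 6) = (2)²·25.5 = 102
SD(2W + 6) = √102 ≈ 10.10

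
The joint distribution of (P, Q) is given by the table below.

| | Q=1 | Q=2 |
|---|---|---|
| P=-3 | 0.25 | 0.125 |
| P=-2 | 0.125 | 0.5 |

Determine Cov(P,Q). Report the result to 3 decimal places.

0.109

E[P] = -2.375,  E[Q] = 1.625
E[PQ] = -3.75
Cov(P,Q) = E[PQ] − E[P]E[Q] = -3.75 − (-2.375)(1.625) = 0.109375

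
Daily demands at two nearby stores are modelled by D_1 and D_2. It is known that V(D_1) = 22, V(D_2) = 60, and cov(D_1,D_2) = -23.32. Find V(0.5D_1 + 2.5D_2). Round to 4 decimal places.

V(0.5D_1 + 2.5D_2) = (0.5)²·V(D_1) + (2.5)²·V(D_2) + 2·(0.5)·(2.5)·cov(D_1,D_2)
= 0.25·22 + 6.25·60 + 2.5·-23.32 = 322.2

322.2000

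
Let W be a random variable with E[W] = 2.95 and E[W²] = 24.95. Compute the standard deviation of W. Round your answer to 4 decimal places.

4.0308

Var(W) = 24.95 − (2.95)² = 16.2475
SD(W) = √16.2475 ≈ 4.0308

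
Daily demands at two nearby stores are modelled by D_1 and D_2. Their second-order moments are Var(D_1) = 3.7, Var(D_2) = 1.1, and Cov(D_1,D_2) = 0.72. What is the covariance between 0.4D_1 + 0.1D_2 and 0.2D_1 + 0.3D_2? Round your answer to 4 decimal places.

Cov(0.4D_1 + 0.1D_2, 0.2D_1 + 0.3D_2) = (0.4)(0.2)Var(D_1) + (0.1)(0.3)Var(D_2) + [(0.4)(0.3) + (0.1)(0.2)]Cov(D_1,D_2)
= 0.08·3.7 + 0.03·1.1 + 0.14·0.72 = 0.4298

0.4298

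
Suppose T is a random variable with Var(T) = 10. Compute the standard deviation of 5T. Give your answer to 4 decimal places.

15.8114

Var(5T) = (5)²·10 = 250
SD(5T) = √250 ≈ 15.8114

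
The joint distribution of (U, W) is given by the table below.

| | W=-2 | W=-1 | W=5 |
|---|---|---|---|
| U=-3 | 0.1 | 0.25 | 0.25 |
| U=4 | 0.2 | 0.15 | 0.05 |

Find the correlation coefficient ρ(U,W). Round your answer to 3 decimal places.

E[U] = -0.2,  E[W] = 0.5
E[UW] = -3.6
cov(U,W) = E[UW] − E[U]E[W] = -3.6 − (-0.2)(0.5) = -3.5
var(U) = 11.76,  var(W) = 8.85
ρ = -3.5 / √(11.76·8.85) ≈ -0.343

-0.343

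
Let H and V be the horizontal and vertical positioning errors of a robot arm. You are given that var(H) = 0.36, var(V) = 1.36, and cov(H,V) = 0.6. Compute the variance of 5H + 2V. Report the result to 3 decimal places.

var(5H + 2V) = (5)²·var(H) + (2)²·var(V) + 2·(5)·(2)·cov(H,V)
= 25·0.36 + 4·1.36 + 20·0.6 = 26.44

26.440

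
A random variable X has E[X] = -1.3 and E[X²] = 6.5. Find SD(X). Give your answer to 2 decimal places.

Var(X) = 6.5 − (-1.3)² = 4.81
SD(X) = √4.81 ≈ 2.19

2.19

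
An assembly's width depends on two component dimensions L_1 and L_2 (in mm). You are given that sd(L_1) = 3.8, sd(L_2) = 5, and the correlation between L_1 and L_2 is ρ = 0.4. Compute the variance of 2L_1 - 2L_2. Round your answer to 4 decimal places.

96.9600

Var(L_1) = (3.8)² = 14.44;  Var(L_2) = (5)² = 25
cov(L_1,L_2) = ρ·sd(L_1)·sd(L_2) = 0.4·3.8·5 = 7.6
Var(2L_1 - 2L_2) = (2)²·Var(L_1) + (-2)²·Var(L_2) + 2·(2)·(-2)·cov(L_1,L_2)
= 4·14.44 + 4·25 + -8·7.6 = 96.96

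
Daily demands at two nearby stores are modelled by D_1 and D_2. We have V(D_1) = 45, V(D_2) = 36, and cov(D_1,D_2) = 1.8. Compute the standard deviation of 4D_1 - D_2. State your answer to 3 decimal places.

27.232

V(4D_1 - D_2) = (4)²·V(D_1) + (-1)²·V(D_2) + 2·(4)·(-1)·cov(D_1,D_2)
= 16·45 + 1·36 + -8·1.8 = 741.6
sd(4D_1 - D_2) = √741.6 ≈ 27.232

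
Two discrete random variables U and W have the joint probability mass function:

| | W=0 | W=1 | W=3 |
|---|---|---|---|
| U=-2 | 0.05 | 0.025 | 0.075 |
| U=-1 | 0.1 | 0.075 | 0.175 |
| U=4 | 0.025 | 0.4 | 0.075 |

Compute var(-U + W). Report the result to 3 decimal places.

9.559

E[U] = 1.35,  E[W] = 1.475,  E[UW] = 1.4
var(U) = 8.95 − (1.35)² = 7.1275;  var(W) = 3.425 − (1.475)² = 1.249375
Cov(U,W) = 1.4 − (1.35)(1.475) = -0.59125
var(-U + W) = (-1)²·7.1275 + (1)²·1.249375 + 2·(-1)·(1)·-0.59125 = 9.559375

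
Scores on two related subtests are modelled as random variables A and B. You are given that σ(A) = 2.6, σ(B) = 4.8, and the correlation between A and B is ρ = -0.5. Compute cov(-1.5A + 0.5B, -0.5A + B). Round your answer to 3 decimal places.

var(A) = (2.6)² = 6.76;  var(B) = (4.8)² = 23.04
cov(A,B) = ρ·σ(A)·σ(B) = -0.5·2.6·4.8 = -6.24
cov(-1.5A + 0.5B, -0.5A + B) = (-1.5)(-0.5)var(A) + (0.5)(1)var(B) + [(-1.5)(1) + (0.5)(-0.5)]cov(A,B)
= 0.75·6.76 + 0.5·23.04 + -1.75·-6.24 = 27.51

27.510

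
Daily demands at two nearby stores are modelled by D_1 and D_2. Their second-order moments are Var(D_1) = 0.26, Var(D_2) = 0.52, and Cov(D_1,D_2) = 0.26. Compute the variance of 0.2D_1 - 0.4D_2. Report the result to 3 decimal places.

0.052

Var(0.2D_1 - 0.4D_2) = (0.2)²·Var(D_1) + (-0.4)²·Var(D_2) + 2·(0.2)·(-0.4)·Cov(D_1,D_2)
= 0.04·0.26 + 0.16·0.52 + -0.16·0.26 = 0.052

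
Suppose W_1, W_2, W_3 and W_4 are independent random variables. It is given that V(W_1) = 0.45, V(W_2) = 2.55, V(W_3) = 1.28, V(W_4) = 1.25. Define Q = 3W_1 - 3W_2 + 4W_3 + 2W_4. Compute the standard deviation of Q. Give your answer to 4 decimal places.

By independence, V(Q) = (3)²V(W_1) + (-3)²V(W_2) + (4)²V(W_3) + (2)²V(W_4)
= (3)²·0.45 + (-3)²·2.55 + (4)²·1.28 + (2)²·1.25 = 52.48
SD(Q) = √52.48 ≈ 7.2443

7.2443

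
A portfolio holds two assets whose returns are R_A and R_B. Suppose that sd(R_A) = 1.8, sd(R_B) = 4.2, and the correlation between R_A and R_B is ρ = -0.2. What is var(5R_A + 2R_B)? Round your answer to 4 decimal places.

121.3200

var(R_A) = (1.8)² = 3.24;  var(R_B) = (4.2)² = 17.64
Cov(R_A,R_B) = ρ·sd(R_A)·sd(R_B) = -0.2·1.8·4.2 = -1.512
var(5R_A + 2R_B) = (5)²·var(R_A) + (2)²·var(R_B) + 2·(5)·(2)·Cov(R_A,R_B)
= 25·3.24 + 4·17.64 + 20·-1.512 = 121.32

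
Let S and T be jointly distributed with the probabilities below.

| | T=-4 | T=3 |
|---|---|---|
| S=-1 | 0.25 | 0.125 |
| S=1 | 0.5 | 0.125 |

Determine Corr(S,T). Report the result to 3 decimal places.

-0.149

E[S] = 0.25,  E[T] = -2.25
E[ST] = -1
cov(S,T) = E[ST] − E[S]E[T] = -1 − (0.25)(-2.25) = -0.4375
var(S) = 0.9375,  var(T) = 9.1875
ρ = -0.4375 / √(0.9375·9.1875) ≈ -0.149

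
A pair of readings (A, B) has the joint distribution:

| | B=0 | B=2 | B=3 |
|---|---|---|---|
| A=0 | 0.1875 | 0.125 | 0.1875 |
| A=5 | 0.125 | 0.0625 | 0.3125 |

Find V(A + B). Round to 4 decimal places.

E[A] = 2.5,  E[B] = 1.875,  E[AB] = 5.3125
V(A) = 12.5 − (2.5)² = 6.25;  V(B) = 5.25 − (1.875)² = 1.734375
Cov(A,B) = 5.3125 − (2.5)(1.875) = 0.625
V(A + B) = (1)²·6.25 + (1)²·1.734375 + 2·(1)·(1)·0.625 = 9.234375

9.2344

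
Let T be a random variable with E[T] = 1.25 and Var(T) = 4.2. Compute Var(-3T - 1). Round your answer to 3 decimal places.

Var(-3T - 1) = (-3)²·Var(T) = 9·4.2 = 37.8

37.800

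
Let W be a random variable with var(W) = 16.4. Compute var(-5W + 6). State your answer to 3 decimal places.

410.000

var(-5W + 6) = (-5)²·var(W) = 25·16.4 = 410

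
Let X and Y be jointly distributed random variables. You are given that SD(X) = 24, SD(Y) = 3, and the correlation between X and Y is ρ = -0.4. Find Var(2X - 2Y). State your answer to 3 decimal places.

Var(X) = (24)² = 576;  Var(Y) = (3)² = 9
Cov(X,Y) = ρ·SD(X)·SD(Y) = -0.4·24·3 = -28.8
Var(2X - 2Y) = (2)²·Var(X) + (-2)²·Var(Y) + 2·(2)·(-2)·Cov(X,Y)
= 4·576 + 4·9 + -8·-28.8 = 2570.4

2570.400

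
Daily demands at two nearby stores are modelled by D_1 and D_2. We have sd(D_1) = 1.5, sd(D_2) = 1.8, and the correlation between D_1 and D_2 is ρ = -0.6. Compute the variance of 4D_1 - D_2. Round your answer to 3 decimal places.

52.200

Var(D_1) = (1.5)² = 2.25;  Var(D_2) = (1.8)² = 3.24
cov(D_1,D_2) = ρ·sd(D_1)·sd(D_2) = -0.6·1.5·1.8 = -1.62
Var(4D_1 - D_2) = (4)²·Var(D_1) + (-1)²·Var(D_2) + 2·(4)·(-1)·cov(D_1,D_2)
= 16·2.25 + 1·3.24 + -8·-1.62 = 52.2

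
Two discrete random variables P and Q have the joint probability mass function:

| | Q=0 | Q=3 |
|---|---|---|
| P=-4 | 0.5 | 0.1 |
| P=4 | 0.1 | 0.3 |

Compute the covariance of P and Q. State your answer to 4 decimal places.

E[P] = -0.8,  E[Q] = 1.2
E[PQ] = 2.4
Cov(P,Q) = E[PQ] − E[P]E[Q] = 2.4 − (-0.8)(1.2) = 3.36

3.3600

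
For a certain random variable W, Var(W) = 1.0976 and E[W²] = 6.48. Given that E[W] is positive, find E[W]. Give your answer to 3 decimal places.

(E[W])² = E[W²] − Var(W) = 6.48 − 1.0976 = 5.3824
E[W] = √5.3824 = 2.32

2.320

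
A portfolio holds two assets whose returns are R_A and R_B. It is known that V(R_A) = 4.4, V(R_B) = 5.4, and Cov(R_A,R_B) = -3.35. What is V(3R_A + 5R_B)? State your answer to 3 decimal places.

74.100

V(3R_A + 5R_B) = (3)²·V(R_A) + (5)²·V(R_B) + 2·(3)·(5)·Cov(R_A,R_B)
= 9·4.4 + 25·5.4 + 30·-3.35 = 74.1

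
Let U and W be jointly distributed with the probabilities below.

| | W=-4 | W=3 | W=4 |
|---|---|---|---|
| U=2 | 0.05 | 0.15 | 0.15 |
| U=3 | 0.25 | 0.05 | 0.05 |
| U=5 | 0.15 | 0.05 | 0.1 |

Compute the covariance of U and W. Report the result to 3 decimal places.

E[U] = 3.25,  E[W] = 0.15
E[UW] = -0.5
cov(U,W) = E[UW] − E[U]E[W] = -0.5 − (3.25)(0.15) = -0.9875

-0.988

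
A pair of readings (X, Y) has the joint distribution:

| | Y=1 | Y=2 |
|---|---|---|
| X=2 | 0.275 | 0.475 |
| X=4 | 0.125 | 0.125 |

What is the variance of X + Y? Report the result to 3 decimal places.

E[X] = 2.5,  E[Y] = 1.6,  E[XY] = 3.95
V(X) = 7 − (2.5)² = 0.75;  V(Y) = 2.8 − (1.6)² = 0.24
cov(X,Y) = 3.95 − (2.5)(1.6) = -0.05
V(X + Y) = (1)²·0.75 + (1)²·0.24 + 2·(1)·(1)·-0.05 = 0.89

0.890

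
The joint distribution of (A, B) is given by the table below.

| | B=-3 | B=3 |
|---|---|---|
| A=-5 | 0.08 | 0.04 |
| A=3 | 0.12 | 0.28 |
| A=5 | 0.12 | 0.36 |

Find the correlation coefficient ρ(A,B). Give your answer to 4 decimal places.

E[A] = 3,  E[B] = 1.08
E[AB] = 5.64
Cov(A,B) = E[AB] − E[A]E[B] = 5.64 − (3)(1.08) = 2.4
Var(A) = 9.6,  Var(B) = 7.8336
ρ = 2.4 / √(9.6·7.8336) ≈ 0.2768

0.2768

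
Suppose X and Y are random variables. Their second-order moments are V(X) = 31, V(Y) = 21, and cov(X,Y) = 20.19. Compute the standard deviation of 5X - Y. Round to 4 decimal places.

V(5X - Y) = (5)²·V(X) + (-1)²·V(Y) + 2·(5)·(-1)·cov(X,Y)
= 25·31 + 1·21 + -10·20.19 = 594.1
SD(5X - Y) = √594.1 ≈ 24.3742

24.3742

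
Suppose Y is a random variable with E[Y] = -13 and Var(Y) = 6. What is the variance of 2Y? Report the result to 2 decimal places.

Var(2Y) = (2)²·Var(Y) = 4·6 = 24

24.00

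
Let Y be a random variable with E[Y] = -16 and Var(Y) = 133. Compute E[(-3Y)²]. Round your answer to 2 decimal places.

3501.00

E[-3Y] = -3·-16 = 48
Var(-3Y) = (-3)²·133 = 1197
E[(-3Y)²] = Var((-3Y)) + (E[(-3Y)])² = 1197 + (48)² = 3501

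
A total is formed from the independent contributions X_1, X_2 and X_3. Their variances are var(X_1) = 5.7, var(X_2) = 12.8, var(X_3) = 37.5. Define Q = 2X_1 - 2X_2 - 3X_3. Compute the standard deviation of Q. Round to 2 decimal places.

By independence, var(Q) = (2)²var(X_1) + (-2)²var(X_2) + (-3)²var(X_3)
= (2)²·5.7 + (-2)²·12.8 + (-3)²·37.5 = 411.5
SD(Q) = √411.5 ≈ 20.29

20.29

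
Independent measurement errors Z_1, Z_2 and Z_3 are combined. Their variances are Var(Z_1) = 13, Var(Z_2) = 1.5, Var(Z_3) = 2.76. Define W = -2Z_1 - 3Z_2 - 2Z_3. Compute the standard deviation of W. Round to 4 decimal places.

By independence, Var(W) = (-2)²Var(Z_1) + (-3)²Var(Z_2) + (-2)²Var(Z_3)
= (-2)²·13 + (-3)²·1.5 + (-2)²·2.76 = 76.54
sd(W) = √76.54 ≈ 8.7487

8.7487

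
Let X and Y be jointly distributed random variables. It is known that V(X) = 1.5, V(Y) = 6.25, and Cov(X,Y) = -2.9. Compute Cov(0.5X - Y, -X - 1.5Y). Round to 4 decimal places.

7.9000

Cov(0.5X - Y, -X - 1.5Y) = (0.5)(-1)V(X) + (-1)(-1.5)V(Y) + [(0.5)(-1.5) + (-1)(-1)]Cov(X,Y)
= -0.5·1.5 + 1.5·6.25 + 0.25·-2.9 = 7.9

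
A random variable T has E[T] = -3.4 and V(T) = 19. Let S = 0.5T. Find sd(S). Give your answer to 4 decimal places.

2.1794

V(0.5T) = (0.5)²·19 = 4.75
sd(S) = √4.75 ≈ 2.1794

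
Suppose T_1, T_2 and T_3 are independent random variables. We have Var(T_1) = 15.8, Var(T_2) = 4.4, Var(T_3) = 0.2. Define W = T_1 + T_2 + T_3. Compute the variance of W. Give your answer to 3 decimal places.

20.400

By independence, Var(W) = (1)²Var(T_1) + (1)²Var(T_2) + (1)²Var(T_3)
= (1)²·15.8 + (1)²·4.4 + (1)²·0.2 = 20.4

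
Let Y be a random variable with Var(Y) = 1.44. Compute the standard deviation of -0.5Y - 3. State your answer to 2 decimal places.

0.60

Var(-0.5Y - 3) = (-0.5)²·1.44 = 0.36
SD(-0.5Y - 3) = √0.36 ≈ 0.60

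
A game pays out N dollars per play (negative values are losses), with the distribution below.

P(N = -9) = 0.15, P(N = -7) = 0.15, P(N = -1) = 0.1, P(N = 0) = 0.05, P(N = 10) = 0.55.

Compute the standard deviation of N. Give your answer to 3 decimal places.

8.099

E[N] = (-9)(0.15) + (-7)(0.15) + (-1)(0.1) + (0)(0.05) + (10)(0.55) = 3
E[N²] = (-9)²(0.15) + (-7)²(0.15) + (-1)²(0.1) + (0)²(0.05) + (10)²(0.55) = 74.6
var(N) = E[N²] − (E[N])² = 74.6 − (3)² = 65.6
SD(N) = √65.6 ≈ 8.099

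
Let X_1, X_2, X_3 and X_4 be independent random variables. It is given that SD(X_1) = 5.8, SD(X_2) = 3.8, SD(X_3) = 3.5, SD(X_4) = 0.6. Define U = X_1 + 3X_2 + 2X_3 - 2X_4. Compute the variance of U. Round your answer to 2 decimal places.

Var(X_1) = 33.64, Var(X_2) = 14.44, Var(X_3) = 12.25, Var(X_4) = 0.36
By independence, Var(U) = (1)²Var(X_1) + (3)²Var(X_2) + (2)²Var(X_3) + (-2)²Var(X_4)
= (1)²·33.64 + (3)²·14.44 + (2)²·12.25 + (-2)²·0.36 = 214.04

214.04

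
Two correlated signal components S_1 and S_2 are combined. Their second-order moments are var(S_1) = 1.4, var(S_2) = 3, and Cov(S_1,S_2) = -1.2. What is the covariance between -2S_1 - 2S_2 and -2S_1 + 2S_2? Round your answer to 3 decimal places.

Cov(-2S_1 - 2S_2, -2S_1 + 2S_2) = (-2)(-2)var(S_1) + (-2)(2)var(S_2) + [(-2)(2) + (-2)(-2)]Cov(S_1,S_2)
= 4·1.4 + -4·3 + 0·-1.2 = -6.4

-6.400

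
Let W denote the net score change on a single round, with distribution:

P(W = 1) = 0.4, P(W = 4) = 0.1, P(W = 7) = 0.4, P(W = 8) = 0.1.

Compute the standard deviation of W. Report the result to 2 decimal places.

2.94

E[W] = (1)(0.4) + (4)(0.1) + (7)(0.4) + (8)(0.1) = 4.4
E[W²] = (1)²(0.4) + (4)²(0.1) + (7)²(0.4) + (8)²(0.1) = 28
V(W) = E[W²] − (E[W])² = 28 − (4.4)² = 8.64
σ(W) = √8.64 ≈ 2.94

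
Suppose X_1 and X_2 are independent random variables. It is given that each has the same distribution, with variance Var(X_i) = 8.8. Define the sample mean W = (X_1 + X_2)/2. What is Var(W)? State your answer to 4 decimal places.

By independence, Var(W) = (0.5)²Var(X_1) + (0.5)²Var(X_2)
= (0.5)²·8.8 + (0.5)²·8.8 = 4.4

4.4000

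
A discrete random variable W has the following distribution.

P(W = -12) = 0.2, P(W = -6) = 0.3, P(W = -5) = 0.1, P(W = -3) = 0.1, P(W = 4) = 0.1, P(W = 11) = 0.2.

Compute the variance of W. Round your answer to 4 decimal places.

E[W] = (-12)(0.2) + (-6)(0.3) + (-5)(0.1) + (-3)(0.1) + (4)(0.1) + (11)(0.2) = -2.4
E[W²] = (-12)²(0.2) + (-6)²(0.3) + (-5)²(0.1) + (-3)²(0.1) + (4)²(0.1) + (11)²(0.2) = 68.8
V(W) = E[W²] − (E[W])² = 68.8 − (-2.4)² = 63.04

63.0400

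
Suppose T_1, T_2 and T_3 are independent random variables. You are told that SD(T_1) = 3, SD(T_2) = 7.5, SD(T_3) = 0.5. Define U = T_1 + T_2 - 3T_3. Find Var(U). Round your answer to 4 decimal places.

67.5000

Var(T_1) = 9, Var(T_2) = 56.25, Var(T_3) = 0.25
By independence, Var(U) = (1)²Var(T_1) + (1)²Var(T_2) + (-3)²Var(T_3)
= (1)²·9 + (1)²·56.25 + (-3)²·0.25 = 67.5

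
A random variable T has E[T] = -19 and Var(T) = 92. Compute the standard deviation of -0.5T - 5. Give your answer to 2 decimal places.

4.80

Var(-0.5T - 5) = (-0.5)²·92 = 23
SD(-0.5T - 5) = √23 ≈ 4.80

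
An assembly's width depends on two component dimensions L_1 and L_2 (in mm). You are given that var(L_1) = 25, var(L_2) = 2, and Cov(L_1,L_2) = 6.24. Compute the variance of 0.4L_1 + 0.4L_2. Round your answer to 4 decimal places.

var(0.4L_1 + 0.4L_2) = (0.4)²·var(L_1) + (0.4)²·var(L_2) + 2·(0.4)·(0.4)·Cov(L_1,L_2)
= 0.16·25 + 0.16·2 + 0.32·6.24 = 6.3168

6.3168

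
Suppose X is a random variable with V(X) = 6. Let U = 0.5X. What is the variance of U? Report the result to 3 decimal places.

V(0.5X) = (0.5)²·V(X) = 0.25·6 = 1.5

1.500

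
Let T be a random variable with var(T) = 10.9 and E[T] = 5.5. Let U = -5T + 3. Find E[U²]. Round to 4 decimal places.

E[-5T + 3] = -5·5.5 + 3 = -24.5
var(-5T + 3) = (-5)²·10.9 = 272.5
E[U²] = var(U) + (E[U])² = 272.5 + (-24.5)² = 872.75

872.7500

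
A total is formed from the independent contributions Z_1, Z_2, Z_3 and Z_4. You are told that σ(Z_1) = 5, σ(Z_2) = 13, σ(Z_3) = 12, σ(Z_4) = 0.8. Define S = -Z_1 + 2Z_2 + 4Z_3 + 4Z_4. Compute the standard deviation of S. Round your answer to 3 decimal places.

Var(Z_1) = 25, Var(Z_2) = 169, Var(Z_3) = 144, Var(Z_4) = 0.64
By independence, Var(S) = (-1)²Var(Z_1) + (2)²Var(Z_2) + (4)²Var(Z_3) + (4)²Var(Z_4)
= (-1)²·25 + (2)²·169 + (4)²·144 + (4)²·0.64 = 3015.24
σ(S) = √3015.24 ≈ 54.911

54.911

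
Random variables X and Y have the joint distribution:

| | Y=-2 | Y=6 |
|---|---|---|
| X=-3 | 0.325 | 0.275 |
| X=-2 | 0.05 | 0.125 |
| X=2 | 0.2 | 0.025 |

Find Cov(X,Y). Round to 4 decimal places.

-2.4200

E[X] = -1.7,  E[Y] = 1.4
E[XY] = -4.8
Cov(X,Y) = E[XY] − E[X]E[Y] = -4.8 − (-1.7)(1.4) = -2.42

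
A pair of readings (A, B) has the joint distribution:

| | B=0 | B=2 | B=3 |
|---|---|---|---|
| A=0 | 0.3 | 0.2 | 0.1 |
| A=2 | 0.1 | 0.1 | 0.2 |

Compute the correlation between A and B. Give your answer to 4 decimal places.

E[A] = 0.8,  E[B] = 1.5
E[AB] = 1.6
cov(A,B) = E[AB] − E[A]E[B] = 1.6 − (0.8)(1.5) = 0.4
var(A) = 0.96,  var(B) = 1.65
ρ = 0.4 / √(0.96·1.65) ≈ 0.3178

0.3178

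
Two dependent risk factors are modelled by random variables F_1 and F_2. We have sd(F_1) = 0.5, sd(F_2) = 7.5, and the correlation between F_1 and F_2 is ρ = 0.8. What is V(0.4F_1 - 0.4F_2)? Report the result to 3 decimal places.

V(F_1) = (0.5)² = 0.25;  V(F_2) = (7.5)² = 56.25
Cov(F_1,F_2) = ρ·sd(F_1)·sd(F_2) = 0.8·0.5·7.5 = 3
V(0.4F_1 - 0.4F_2) = (0.4)²·V(F_1) + (-0.4)²·V(F_2) + 2·(0.4)·(-0.4)·Cov(F_1,F_2)
= 0.16·0.25 + 0.16·56.25 + -0.32·3 = 8.08

8.080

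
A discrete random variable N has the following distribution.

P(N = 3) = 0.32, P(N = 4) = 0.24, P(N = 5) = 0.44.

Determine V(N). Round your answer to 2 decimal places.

E[N] = (3)(0.32) + (4)(0.24) + (5)(0.44) = 4.12
E[N²] = (3)²(0.32) + (4)²(0.24) + (5)²(0.44) = 17.72
V(N) = E[N²] − (E[N])² = 17.72 − (4.12)² = 0.7456

0.75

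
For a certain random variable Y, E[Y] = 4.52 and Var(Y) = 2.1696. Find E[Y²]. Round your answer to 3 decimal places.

E[Y²] = Var(Y) + (E[Y])² = 2.1696 + (4.52)² = 22.6

22.600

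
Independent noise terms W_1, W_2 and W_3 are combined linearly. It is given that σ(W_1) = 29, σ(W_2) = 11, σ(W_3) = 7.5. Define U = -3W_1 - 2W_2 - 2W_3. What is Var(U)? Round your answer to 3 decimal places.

8278.000

Var(W_1) = 841, Var(W_2) = 121, Var(W_3) = 56.25
By independence, Var(U) = (-3)²Var(W_1) + (-2)²Var(W_2) + (-2)²Var(W_3)
= (-3)²·841 + (-2)²·121 + (-2)²·56.25 = 8278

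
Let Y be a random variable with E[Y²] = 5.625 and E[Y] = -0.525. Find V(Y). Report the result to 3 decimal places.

5.349

V(Y) = 5.625 − (-0.525)² = 5.349375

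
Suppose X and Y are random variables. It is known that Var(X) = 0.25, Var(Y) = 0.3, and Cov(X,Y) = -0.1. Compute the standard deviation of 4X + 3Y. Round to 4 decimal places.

2.0736

Var(4X + 3Y) = (4)²·Var(X) + (3)²·Var(Y) + 2·(4)·(3)·Cov(X,Y)
= 16·0.25 + 9·0.3 + 24·-0.1 = 4.3
SD(4X + 3Y) = √4.3 ≈ 2.0736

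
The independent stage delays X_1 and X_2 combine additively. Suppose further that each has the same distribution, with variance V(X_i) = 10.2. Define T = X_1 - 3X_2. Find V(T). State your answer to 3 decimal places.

102.000

By independence, V(T) = (1)²V(X_1) + (-3)²V(X_2)
= (1)²·10.2 + (-3)²·10.2 = 102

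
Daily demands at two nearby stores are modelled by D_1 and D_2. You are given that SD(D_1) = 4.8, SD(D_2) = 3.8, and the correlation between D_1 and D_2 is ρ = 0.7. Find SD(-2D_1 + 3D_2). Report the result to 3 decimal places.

8.301

Var(D_1) = (4.8)² = 23.04;  Var(D_2) = (3.8)² = 14.44
cov(D_1,D_2) = ρ·SD(D_1)·SD(D_2) = 0.7·4.8·3.8 = 12.768
Var(-2D_1 + 3D_2) = (-2)²·Var(D_1) + (3)²·Var(D_2) + 2·(-2)·(3)·cov(D_1,D_2)
= 4·23.04 + 9·14.44 + -12·12.768 = 68.904
SD(-2D_1 + 3D_2) = √68.904 ≈ 8.301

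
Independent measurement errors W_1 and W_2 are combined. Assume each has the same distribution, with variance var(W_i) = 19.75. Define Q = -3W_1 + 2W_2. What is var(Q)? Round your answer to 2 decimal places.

By independence, var(Q) = (-3)²var(W_1) + (2)²var(W_2)
= (-3)²·19.75 + (2)²·19.75 = 256.75

256.75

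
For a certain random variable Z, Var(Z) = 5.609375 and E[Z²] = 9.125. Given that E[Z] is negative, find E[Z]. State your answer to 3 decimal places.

(E[Z])² = E[Z²] − Var(Z) = 9.125 − 5.609375 = 3.515625
E[Z] = −√3.515625 = -1.875

-1.875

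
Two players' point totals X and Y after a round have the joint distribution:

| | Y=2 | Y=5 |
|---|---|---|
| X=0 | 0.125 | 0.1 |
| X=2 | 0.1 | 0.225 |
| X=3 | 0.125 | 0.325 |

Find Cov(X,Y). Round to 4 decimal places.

0.3750

E[X] = 2,  E[Y] = 3.95
E[XY] = 8.275
Cov(X,Y) = E[XY] − E[X]E[Y] = 8.275 − (2)(3.95) = 0.375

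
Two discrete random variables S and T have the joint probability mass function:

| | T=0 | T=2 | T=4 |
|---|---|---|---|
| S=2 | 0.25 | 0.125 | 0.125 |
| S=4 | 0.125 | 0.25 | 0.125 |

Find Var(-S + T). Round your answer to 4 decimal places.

E[S] = 3,  E[T] = 1.75,  E[ST] = 5.5
Var(S) = 10 − (3)² = 1;  Var(T) = 5.5 − (1.75)² = 2.4375
Cov(S,T) = 5.5 − (3)(1.75) = 0.25
Var(-S + T) = (-1)²·1 + (1)²·2.4375 + 2·(-1)·(1)·0.25 = 2.9375

2.9375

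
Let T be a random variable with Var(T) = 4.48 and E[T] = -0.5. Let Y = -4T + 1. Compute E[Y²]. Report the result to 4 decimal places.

E[-4T + 1] = -4·-0.5 + 1 = 3
Var(-4T + 1) = (-4)²·4.48 = 71.68
E[Y²] = Var(Y) + (E[Y])² = 71.68 + (3)² = 80.68

80.6800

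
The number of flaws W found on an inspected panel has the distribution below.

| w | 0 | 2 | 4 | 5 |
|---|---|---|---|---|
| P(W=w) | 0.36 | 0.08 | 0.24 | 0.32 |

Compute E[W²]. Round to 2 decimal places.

12.16

E[W²] = (0)²(0.36) + (2)²(0.08) + (4)²(0.24) + (5)²(0.32) = 12.16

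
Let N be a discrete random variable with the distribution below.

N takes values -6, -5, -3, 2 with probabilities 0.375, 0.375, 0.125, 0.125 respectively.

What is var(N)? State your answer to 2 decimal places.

6.44

E[N] = (-6)(0.375) + (-5)(0.375) + (-3)(0.125) + (2)(0.125) = -4.25
E[N²] = (-6)²(0.375) + (-5)²(0.375) + (-3)²(0.125) + (2)²(0.125) = 24.5
var(N) = E[N²] − (E[N])² = 24.5 − (-4.25)² = 6.4375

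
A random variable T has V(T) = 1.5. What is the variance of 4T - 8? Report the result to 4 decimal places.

24.0000

V(4T - 8) = (4)²·V(T) = 16·1.5 = 24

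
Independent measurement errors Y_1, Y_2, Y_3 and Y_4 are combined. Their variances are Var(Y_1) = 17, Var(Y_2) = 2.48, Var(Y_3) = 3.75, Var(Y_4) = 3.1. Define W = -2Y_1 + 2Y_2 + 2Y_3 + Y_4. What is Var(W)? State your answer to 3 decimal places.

By independence, Var(W) = (-2)²Var(Y_1) + (2)²Var(Y_2) + (2)²Var(Y_3) + (1)²Var(Y_4)
= (-2)²·17 + (2)²·2.48 + (2)²·3.75 + (1)²·3.1 = 96.02

96.020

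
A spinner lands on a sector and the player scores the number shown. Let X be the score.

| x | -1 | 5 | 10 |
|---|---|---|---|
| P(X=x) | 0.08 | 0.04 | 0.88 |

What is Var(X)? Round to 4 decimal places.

9.5136

E[X] = (-1)(0.08) + (5)(0.04) + (10)(0.88) = 8.92
E[X²] = (-1)²(0.08) + (5)²(0.04) + (10)²(0.88) = 89.08
Var(X) = E[X²] − (E[X])² = 89.08 − (8.92)² = 9.5136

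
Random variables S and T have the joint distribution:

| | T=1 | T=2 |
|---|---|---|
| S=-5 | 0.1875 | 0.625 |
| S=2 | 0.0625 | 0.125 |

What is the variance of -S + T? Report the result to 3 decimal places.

E[S] = -3.6875,  E[T] = 1.75,  E[ST] = -6.5625
V(S) = 21.0625 − (-3.6875)² = 7.46484375;  V(T) = 3.25 − (1.75)² = 0.1875
cov(S,T) = -6.5625 − (-3.6875)(1.75) = -0.109375
V(-S + T) = (-1)²·7.46484375 + (1)²·0.1875 + 2·(-1)·(1)·-0.109375 = 7.87109375

7.871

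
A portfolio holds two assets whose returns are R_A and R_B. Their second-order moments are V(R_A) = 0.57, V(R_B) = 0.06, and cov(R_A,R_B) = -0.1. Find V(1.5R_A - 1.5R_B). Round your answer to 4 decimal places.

V(1.5R_A - 1.5R_B) = (1.5)²·V(R_A) + (-1.5)²·V(R_B) + 2·(1.5)·(-1.5)·cov(R_A,R_B)
= 2.25·0.57 + 2.25·0.06 + -4.5·-0.1 = 1.8675

1.8675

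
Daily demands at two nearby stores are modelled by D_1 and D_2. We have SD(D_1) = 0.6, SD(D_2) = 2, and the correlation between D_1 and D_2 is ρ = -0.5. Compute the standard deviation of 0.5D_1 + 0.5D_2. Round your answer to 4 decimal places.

var(D_1) = (0.6)² = 0.36;  var(D_2) = (2)² = 4
cov(D_1,D_2) = ρ·SD(D_1)·SD(D_2) = -0.5·0.6·2 = -0.6
var(0.5D_1 + 0.5D_2) = (0.5)²·var(D_1) + (0.5)²·var(D_2) + 2·(0.5)·(0.5)·cov(D_1,D_2)
= 0.25·0.36 + 0.25·4 + 0.5·-0.6 = 0.79
SD(0.5D_1 + 0.5D_2) = √0.79 ≈ 0.8888

0.8888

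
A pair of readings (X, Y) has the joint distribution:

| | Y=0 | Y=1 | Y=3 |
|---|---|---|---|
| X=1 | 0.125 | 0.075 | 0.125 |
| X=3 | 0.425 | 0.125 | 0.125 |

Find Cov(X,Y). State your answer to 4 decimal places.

-0.2825

E[X] = 2.35,  E[Y] = 0.95
E[XY] = 1.95
Cov(X,Y) = E[XY] − E[X]E[Y] = 1.95 − (2.35)(0.95) = -0.2825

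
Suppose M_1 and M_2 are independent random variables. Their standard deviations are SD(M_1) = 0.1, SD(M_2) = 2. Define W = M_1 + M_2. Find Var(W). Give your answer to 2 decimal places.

4.01

Var(M_1) = 0.01, Var(M_2) = 4
By independence, Var(W) = (1)²Var(M_1) + (1)²Var(M_2)
= (1)²·0.01 + (1)²·4 = 4.01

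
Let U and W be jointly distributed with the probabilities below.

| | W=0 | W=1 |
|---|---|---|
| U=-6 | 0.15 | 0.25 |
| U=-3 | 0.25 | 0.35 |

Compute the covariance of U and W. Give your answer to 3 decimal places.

E[U] = -4.2,  E[W] = 0.6
E[UW] = -2.55
cov(U,W) = E[UW] − E[U]E[W] = -2.55 − (-4.2)(0.6) = -0.03

-0.030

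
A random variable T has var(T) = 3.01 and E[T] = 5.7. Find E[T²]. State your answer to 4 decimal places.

E[T²] = var(T) + (E[T])² = 3.01 + (5.7)² = 35.5

35.5000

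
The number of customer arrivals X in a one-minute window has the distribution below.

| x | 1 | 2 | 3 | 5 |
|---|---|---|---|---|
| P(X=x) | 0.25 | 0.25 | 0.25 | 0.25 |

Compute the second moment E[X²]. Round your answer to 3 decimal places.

E[X²] = (1)²(0.25) + (2)²(0.25) + (3)²(0.25) + (5)²(0.25) = 9.75

9.750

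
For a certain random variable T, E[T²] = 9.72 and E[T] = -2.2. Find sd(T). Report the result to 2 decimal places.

var(T) = 9.72 − (-2.2)² = 4.88
sd(T) = √4.88 ≈ 2.21

2.21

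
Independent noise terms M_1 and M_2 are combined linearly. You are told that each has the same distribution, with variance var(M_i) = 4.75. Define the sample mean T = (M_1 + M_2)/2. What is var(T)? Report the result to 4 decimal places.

2.3750

By independence, var(T) = (0.5)²var(M_1) + (0.5)²var(M_2)
= (0.5)²·4.75 + (0.5)²·4.75 = 2.375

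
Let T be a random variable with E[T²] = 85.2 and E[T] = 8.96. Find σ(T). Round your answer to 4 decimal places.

2.2177

Var(T) = 85.2 − (8.96)² = 4.9184
σ(T) = √4.9184 ≈ 2.2177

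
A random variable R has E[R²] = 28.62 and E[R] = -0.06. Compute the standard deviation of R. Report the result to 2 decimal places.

5.35

var(R) = 28.62 − (-0.06)² = 28.6164
SD(R) = √28.6164 ≈ 5.35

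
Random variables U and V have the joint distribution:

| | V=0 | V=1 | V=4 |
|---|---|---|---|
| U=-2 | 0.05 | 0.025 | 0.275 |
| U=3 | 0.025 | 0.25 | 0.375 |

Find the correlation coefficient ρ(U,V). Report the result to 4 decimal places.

E[U] = 1.25,  E[V] = 2.875
E[UV] = 3
Cov(U,V) = E[UV] − E[U]E[V] = 3 − (1.25)(2.875) = -0.59375
var(U) = 5.6875,  var(V) = 2.409375
ρ = -0.59375 / √(5.6875·2.409375) ≈ -0.1604

-0.1604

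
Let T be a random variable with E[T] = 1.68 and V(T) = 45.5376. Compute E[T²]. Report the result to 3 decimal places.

48.360

E[T²] = V(T) + (E[T])² = 45.5376 + (1.68)² = 48.36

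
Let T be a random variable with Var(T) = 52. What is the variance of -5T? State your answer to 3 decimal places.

Var(-5T) = (-5)²·Var(T) = 25·52 = 1300

1300.000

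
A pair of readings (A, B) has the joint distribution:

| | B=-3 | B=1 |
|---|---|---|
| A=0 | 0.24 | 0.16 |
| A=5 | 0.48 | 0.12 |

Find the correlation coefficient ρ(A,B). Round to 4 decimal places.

-0.2182

E[A] = 3,  E[B] = -1.88
E[AB] = -6.6
Cov(A,B) = E[AB] − E[A]E[B] = -6.6 − (3)(-1.88) = -0.96
Var(A) = 6,  Var(B) = 3.2256
ρ = -0.96 / √(6·3.2256) ≈ -0.2182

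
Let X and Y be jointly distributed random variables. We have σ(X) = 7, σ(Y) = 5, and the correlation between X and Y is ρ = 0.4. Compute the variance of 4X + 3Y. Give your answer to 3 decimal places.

1345.000

Var(X) = (7)² = 49;  Var(Y) = (5)² = 25
Cov(X,Y) = ρ·σ(X)·σ(Y) = 0.4·7·5 = 14
Var(4X + 3Y) = (4)²·Var(X) + (3)²·Var(Y) + 2·(4)·(3)·Cov(X,Y)
= 16·49 + 9·25 + 24·14 = 1345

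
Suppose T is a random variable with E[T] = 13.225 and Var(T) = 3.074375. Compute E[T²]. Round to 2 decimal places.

E[T²] = Var(T) + (E[T])² = 3.074375 + (13.225)² = 177.975

177.98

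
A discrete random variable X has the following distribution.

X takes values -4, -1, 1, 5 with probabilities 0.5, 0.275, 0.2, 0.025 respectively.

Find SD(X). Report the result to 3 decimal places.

E[X] = (-4)(0.5) + (-1)(0.275) + (1)(0.2) + (5)(0.025) = -1.95
E[X²] = (-4)²(0.5) + (-1)²(0.275) + (1)²(0.2) + (5)²(0.025) = 9.1
Var(X) = E[X²] − (E[X])² = 9.1 − (-1.95)² = 5.2975
SD(X) = √5.2975 ≈ 2.302

2.302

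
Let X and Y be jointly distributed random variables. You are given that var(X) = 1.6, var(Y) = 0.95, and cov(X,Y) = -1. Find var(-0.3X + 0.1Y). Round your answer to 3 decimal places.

0.214

var(-0.3X + 0.1Y) = (-0.3)²·var(X) + (0.1)²·var(Y) + 2·(-0.3)·(0.1)·cov(X,Y)
= 0.09·1.6 + 0.01·0.95 + -0.06·-1 = 0.2135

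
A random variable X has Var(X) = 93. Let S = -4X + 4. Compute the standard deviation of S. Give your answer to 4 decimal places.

Var(-4X + 4) = (-4)²·93 = 1488
sd(S) = √1488 ≈ 38.5746

38.5746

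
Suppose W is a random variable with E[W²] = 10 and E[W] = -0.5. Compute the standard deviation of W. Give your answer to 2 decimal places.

3.12

var(W) = 10 − (-0.5)² = 9.75
sd(W) = √9.75 ≈ 3.12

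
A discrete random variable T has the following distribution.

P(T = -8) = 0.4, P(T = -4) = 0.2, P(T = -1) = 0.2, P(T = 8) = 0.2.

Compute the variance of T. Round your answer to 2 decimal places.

35.04

E[T] = (-8)(0.4) + (-4)(0.2) + (-1)(0.2) + (8)(0.2) = -2.6
E[T²] = (-8)²(0.4) + (-4)²(0.2) + (-1)²(0.2) + (8)²(0.2) = 41.8
Var(T) = E[T²] − (E[T])² = 41.8 − (-2.6)² = 35.04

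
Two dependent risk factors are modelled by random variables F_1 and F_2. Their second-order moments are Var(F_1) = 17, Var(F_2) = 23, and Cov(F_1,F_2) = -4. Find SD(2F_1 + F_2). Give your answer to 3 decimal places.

8.660

Var(2F_1 + F_2) = (2)²·Var(F_1) + (1)²·Var(F_2) + 2·(2)·(1)·Cov(F_1,F_2)
= 4·17 + 1·23 + 4·-4 = 75
SD(2F_1 + F_2) = √75 ≈ 8.660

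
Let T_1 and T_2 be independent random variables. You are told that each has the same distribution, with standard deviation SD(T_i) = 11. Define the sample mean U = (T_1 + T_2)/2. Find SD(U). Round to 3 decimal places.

7.778

V(T_i) = (11)² = 121
By independence, V(U) = (0.5)²V(T_1) + (0.5)²V(T_2)
= (0.5)²·121 + (0.5)²·121 = 60.5
SD(U) = √60.5 ≈ 7.778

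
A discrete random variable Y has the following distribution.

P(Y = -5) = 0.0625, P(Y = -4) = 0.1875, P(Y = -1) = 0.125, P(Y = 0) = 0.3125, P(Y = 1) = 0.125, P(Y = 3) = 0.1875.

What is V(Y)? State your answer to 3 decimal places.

6.250

E[Y] = (-5)(0.0625) + (-4)(0.1875) + (-1)(0.125) + (0)(0.3125) + (1)(0.125) + (3)(0.1875) = -0.5
E[Y²] = (-5)²(0.0625) + (-4)²(0.1875) + (-1)²(0.125) + (0)²(0.3125) + (1)²(0.125) + (3)²(0.1875) = 6.5
V(Y) = E[Y²] − (E[Y])² = 6.5 − (-0.5)² = 6.25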